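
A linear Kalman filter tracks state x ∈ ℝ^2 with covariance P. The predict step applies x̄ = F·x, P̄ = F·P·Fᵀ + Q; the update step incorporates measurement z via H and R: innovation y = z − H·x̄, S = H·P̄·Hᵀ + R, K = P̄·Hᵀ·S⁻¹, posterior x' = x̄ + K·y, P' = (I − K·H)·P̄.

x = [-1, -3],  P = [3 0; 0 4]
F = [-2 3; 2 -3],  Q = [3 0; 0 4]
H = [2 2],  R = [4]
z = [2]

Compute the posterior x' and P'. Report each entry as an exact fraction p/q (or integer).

x' = [-53/8, 15/2]
P' = [399/8 -99/2; -99/2 50]

x̄ = F·x = [-7, 7]
P̄ = F·P·Fᵀ + Q = [51 -48; -48 52]
y = z − H·x̄ = [2]
S = H·P̄·Hᵀ + R = [32]
K = P̄·Hᵀ·S⁻¹ = [3/16; 1/4]
x' = x̄ + K·y = [-53/8, 15/2]
P' = (I − K·H)·P̄ = [399/8 -99/2; -99/2 50]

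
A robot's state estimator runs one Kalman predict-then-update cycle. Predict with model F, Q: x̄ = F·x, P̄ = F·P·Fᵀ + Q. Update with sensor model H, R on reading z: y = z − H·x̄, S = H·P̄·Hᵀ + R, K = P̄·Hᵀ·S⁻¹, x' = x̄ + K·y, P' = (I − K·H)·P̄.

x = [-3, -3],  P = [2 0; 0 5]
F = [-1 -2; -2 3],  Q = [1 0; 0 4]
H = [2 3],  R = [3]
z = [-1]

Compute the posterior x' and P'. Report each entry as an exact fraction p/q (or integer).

x̄ = F·x = [9, -3]
P̄ = F·P·Fᵀ + Q = [23 -26; -26 57]
y = z − H·x̄ = [-10]
S = H·P̄·Hᵀ + R = [296]
K = P̄·Hᵀ·S⁻¹ = [-4/37; 119/296]
x' = x̄ + K·y = [373/37, -1039/148]
P' = (I − K·H)·P̄ = [723/37 -486/37; -486/37 2711/296]

x' = [373/37, -1039/148]
P' = [723/37 -486/37; -486/37 2711/296]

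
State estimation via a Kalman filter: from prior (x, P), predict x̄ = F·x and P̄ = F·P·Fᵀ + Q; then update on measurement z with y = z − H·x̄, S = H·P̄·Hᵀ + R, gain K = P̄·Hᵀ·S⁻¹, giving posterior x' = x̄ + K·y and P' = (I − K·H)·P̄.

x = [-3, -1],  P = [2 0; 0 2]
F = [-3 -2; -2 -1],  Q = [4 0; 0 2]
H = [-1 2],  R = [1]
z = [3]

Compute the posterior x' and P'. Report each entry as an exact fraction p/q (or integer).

x̄ = F·x = [11, 7]
P̄ = F·P·Fᵀ + Q = [30 16; 16 12]
y = z − H·x̄ = [0]
S = H·P̄·Hᵀ + R = [15]
K = P̄·Hᵀ·S⁻¹ = [2/15; 8/15]
x' = x̄ + K·y = [11, 7]
P' = (I − K·H)·P̄ = [446/15 224/15; 224/15 116/15]

x' = [11, 7]
P' = [446/15 224/15; 224/15 116/15]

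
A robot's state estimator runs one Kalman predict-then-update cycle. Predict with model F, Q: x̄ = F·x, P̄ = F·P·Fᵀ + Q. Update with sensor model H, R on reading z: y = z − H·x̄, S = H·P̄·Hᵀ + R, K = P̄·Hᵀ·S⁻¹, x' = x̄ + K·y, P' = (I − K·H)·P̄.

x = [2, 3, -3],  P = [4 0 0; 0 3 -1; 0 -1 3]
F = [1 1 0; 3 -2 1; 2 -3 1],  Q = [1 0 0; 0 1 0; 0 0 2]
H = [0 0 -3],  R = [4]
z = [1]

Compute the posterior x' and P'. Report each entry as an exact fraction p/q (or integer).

x̄ = F·x = [5, -3, -8]
P̄ = F·P·Fᵀ + Q = [8 5 -2; 5 56 50; -2 50 54]
y = z − H·x̄ = [-23]
S = H·P̄·Hᵀ + R = [490]
K = P̄·Hᵀ·S⁻¹ = [3/245; -15/49; -81/245]
x' = x̄ + K·y = [1156/245, 198/49, -97/245]
P' = (I − K·H)·P̄ = [1942/245 335/49 -4/245; 335/49 494/49 20/49; -4/245 20/49 108/245]

x' = [1156/245, 198/49, -97/245]
P' = [1942/245 335/49 -4/245; 335/49 494/49 20/49; -4/245 20/49 108/245]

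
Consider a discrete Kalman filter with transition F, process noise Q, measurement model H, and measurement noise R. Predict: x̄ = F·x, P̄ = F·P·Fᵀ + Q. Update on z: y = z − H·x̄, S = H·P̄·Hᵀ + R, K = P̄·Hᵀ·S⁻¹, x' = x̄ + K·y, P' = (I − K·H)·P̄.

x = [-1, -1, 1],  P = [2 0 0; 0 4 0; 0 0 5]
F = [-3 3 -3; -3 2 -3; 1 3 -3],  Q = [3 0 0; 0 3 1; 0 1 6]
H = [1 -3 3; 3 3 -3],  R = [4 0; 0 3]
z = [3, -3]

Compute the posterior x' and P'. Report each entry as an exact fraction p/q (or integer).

x̄ = F·x = [-3, -2, -7]
P̄ = F·P·Fᵀ + Q = [102 87 75; 87 82 64; 75 64 89]
y = z − H·x̄ = [21, -9]
S = H·P̄·Hᵀ + R = [421 -153; -153 1524]
K = P̄·Hᵀ·S⁻¹ = [10194/41213 10272/41213; 32829/206065 45888/206065; 16770/41213 5740/41213]
x' = x̄ + K·y = [-2013/41213, -135713/206065, 12019/41213]
P' = (I − K·H)·P̄ = [17898/41213 13449/41213 21075/41213; 13449/41213 1359253/206065 276122/41213; 21075/41213 276122/41213 291457/41213]

x' = [-2013/41213, -135713/206065, 12019/41213]
P' = [17898/41213 13449/41213 21075/41213; 13449/41213 1359253/206065 276122/41213; 21075/41213 276122/41213 291457/41213]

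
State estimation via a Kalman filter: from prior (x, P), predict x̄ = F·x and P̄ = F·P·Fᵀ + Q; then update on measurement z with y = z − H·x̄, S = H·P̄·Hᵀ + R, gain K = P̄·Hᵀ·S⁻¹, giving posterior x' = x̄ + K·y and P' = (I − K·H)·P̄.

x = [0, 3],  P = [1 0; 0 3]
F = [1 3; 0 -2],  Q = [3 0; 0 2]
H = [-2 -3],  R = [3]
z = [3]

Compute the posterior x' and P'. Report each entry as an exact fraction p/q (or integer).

x̄ = F·x = [9, -6]
P̄ = F·P·Fᵀ + Q = [31 -18; -18 14]
y = z − H·x̄ = [3]
S = H·P̄·Hᵀ + R = [37]
K = P̄·Hᵀ·S⁻¹ = [-8/37; -6/37]
x' = x̄ + K·y = [309/37, -240/37]
P' = (I − K·H)·P̄ = [1083/37 -714/37; -714/37 482/37]

x' = [309/37, -240/37]
P' = [1083/37 -714/37; -714/37 482/37]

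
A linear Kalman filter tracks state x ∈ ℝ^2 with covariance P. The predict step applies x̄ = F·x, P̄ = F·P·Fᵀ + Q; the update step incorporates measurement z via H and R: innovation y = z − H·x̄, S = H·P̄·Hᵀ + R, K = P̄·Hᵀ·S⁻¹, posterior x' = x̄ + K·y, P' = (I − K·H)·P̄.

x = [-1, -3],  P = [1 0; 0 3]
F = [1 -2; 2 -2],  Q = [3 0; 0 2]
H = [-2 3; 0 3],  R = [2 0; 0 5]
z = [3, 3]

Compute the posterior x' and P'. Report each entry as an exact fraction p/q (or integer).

x' = [1207/1968, 2483/1968]
P' = [1489/984 725/984; 725/984 505/984]

x̄ = F·x = [5, 4]
P̄ = F·P·Fᵀ + Q = [16 14; 14 18]
y = z − H·x̄ = [1, -9]
S = H·P̄·Hᵀ + R = [60 78; 78 167]
K = P̄·Hᵀ·S⁻¹ = [-803/1968 145/328; 65/1968 101/328]
x' = x̄ + K·y = [1207/1968, 2483/1968]
P' = (I − K·H)·P̄ = [1489/984 725/984; 725/984 505/984]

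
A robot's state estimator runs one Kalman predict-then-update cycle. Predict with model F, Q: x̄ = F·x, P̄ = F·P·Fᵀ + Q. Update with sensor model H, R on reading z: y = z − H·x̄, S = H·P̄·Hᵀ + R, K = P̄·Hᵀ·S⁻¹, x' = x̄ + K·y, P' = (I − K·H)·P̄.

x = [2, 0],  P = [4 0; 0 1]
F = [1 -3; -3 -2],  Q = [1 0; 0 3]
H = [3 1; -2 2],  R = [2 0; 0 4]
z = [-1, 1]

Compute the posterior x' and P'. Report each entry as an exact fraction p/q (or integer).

x̄ = F·x = [2, -6]
P̄ = F·P·Fᵀ + Q = [14 -6; -6 43]
y = z − H·x̄ = [-1, 17]
S = H·P̄·Hᵀ + R = [135 -22; -22 280]
K = P̄·Hᵀ·S⁻¹ = [2300/9329 -1152/9329; 2289/9329 3445/9329]
x' = x̄ + K·y = [-3226/9329, 302/9329]
P' = (I − K·H)·P̄ = [1726/9329 -578/9329; -578/9329 6312/9329]

x' = [-3226/9329, 302/9329]
P' = [1726/9329 -578/9329; -578/9329 6312/9329]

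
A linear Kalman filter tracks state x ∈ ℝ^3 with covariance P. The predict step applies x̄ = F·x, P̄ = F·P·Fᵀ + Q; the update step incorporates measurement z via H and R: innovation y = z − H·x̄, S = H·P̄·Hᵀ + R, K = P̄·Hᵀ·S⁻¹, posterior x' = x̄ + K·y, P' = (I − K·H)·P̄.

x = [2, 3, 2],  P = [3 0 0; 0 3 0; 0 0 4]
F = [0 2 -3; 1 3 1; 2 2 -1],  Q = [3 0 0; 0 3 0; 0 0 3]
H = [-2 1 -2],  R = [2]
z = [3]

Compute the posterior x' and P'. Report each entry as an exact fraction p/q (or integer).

x' = [-864/455, 1165/91, 620/91]
P' = [2469/455 114/91 -408/91; 114/91 3322/91 1550/91; -408/91 1550/91 1201/91]

x̄ = F·x = [0, 13, 8]
P̄ = F·P·Fᵀ + Q = [51 6 24; 6 37 20; 24 20 31]
y = z − H·x̄ = [6]
S = H·P̄·Hᵀ + R = [455]
K = P̄·Hᵀ·S⁻¹ = [-144/455; -3/91; -18/91]
x' = x̄ + K·y = [-864/455, 1165/91, 620/91]
P' = (I − K·H)·P̄ = [2469/455 114/91 -408/91; 114/91 3322/91 1550/91; -408/91 1550/91 1201/91]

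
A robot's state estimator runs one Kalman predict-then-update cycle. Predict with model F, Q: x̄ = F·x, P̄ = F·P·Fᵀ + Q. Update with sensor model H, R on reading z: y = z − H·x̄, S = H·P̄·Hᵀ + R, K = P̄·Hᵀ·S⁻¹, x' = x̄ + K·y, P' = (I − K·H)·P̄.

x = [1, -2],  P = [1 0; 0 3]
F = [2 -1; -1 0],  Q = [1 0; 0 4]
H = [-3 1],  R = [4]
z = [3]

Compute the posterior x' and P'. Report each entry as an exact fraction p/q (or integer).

x̄ = F·x = [4, -1]
P̄ = F·P·Fᵀ + Q = [8 -2; -2 5]
y = z − H·x̄ = [16]
S = H·P̄·Hᵀ + R = [93]
K = P̄·Hᵀ·S⁻¹ = [-26/93; 11/93]
x' = x̄ + K·y = [-44/93, 83/93]
P' = (I − K·H)·P̄ = [68/93 100/93; 100/93 344/93]

x' = [-44/93, 83/93]
P' = [68/93 100/93; 100/93 344/93]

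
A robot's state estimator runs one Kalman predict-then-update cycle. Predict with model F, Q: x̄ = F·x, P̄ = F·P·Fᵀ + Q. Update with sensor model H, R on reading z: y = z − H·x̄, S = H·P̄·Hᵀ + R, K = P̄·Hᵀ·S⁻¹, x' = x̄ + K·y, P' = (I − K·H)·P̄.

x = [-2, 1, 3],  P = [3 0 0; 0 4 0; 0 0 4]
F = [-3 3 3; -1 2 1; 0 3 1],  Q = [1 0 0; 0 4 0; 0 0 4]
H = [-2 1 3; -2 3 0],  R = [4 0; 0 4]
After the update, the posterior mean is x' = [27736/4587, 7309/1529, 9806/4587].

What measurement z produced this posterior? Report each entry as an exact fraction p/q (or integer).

x̄ = F·x = [18, 7, 6]
P̄ = F·P·Fᵀ + Q = [100 45 48; 45 27 28; 48 28 44]
S = H·P̄·Hᵀ + R = [239 85; 85 107]
K = P̄·Hᵀ·S⁻¹ = [1087/4587 -3650/4587; 251/1529 -328/1529; 1967/4587 -2077/4587]
x' − x̄ = [-54830/4587, -3394/1529, -17716/4587] = K·y
y = (KᵀK)⁻¹·Kᵀ·(x' − x̄) = [10, 18]
z = y + H·x̄ = [10, 18] + [-11, -15] = [-1, 3]

z = [-1, 3]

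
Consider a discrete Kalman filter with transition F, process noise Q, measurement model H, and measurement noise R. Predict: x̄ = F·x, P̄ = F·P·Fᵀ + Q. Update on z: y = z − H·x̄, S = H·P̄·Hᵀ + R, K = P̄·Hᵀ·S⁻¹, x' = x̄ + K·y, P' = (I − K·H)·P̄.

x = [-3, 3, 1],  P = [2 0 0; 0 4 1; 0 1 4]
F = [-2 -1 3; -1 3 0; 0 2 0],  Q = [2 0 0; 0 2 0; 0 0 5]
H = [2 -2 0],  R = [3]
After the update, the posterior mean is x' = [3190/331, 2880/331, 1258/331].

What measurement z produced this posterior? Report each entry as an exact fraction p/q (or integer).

z = [2]

x̄ = F·x = [6, 12, 6]
P̄ = F·P·Fᵀ + Q = [44 1 -2; 1 40 24; -2 24 21]
S = H·P̄·Hᵀ + R = [331]
K = P̄·Hᵀ·S⁻¹ = [86/331; -78/331; -52/331]
x' − x̄ = [1204/331, -1092/331, -728/331] = K·y
y = (KᵀK)⁻¹·Kᵀ·(x' − x̄) = [14]
z = y + H·x̄ = [14] + [-12] = [2]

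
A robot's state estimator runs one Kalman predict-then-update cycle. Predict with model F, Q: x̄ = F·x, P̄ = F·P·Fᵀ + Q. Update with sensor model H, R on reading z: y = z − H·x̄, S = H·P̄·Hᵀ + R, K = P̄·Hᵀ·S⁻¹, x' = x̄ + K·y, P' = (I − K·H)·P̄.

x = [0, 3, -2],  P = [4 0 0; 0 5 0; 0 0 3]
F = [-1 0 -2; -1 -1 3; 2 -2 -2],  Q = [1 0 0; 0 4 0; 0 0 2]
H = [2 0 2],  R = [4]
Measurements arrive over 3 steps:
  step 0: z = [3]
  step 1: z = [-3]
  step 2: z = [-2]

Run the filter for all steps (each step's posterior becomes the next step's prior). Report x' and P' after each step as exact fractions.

step 0: x̄ = F·x = [4, -9, -2]
step 0: P̄ = F·P·Fᵀ + Q = [17 -14 4; -14 40 -16; 4 -16 50]
step 0: y = z − H·x̄ = [-1]
step 0: S = H·P̄·Hᵀ + R = [304]
step 0: K = P̄·Hᵀ·S⁻¹ = [21/152; -15/76; 27/76]
step 0: x' = x̄ + K·y = [587/152, -669/76, -179/76]
step 0: P' = (I − K·H)·P̄ = [851/76 -217/38 -415/38; -217/38 535/19 101/19; -415/38 101/19 221/19]
step 1: x̄ = F·x = [129/152, -17/8, 2283/76]
step 1: P̄ = F·P·Fᵀ + Q = [1143/76 -171/4 2121/38; -171/4 681/4 -289/2; 2121/38 -289/2 7249/19]
step 1: y = z − H·x̄ = [-4923/76]
step 1: S = H·P̄·Hᵀ + R = [38699/19]
step 1: K = P̄·Hᵀ·S⁻¹ = [5385/77398; -14231/77398; 16619/38699]
step 1: x' = x̄ + K·y = [-141567/38699, 757361/77398, 85980/38699]
step 1: P' = (I − K·H)·P̄ = [200457/38699 -646041/38699 -195072/38699; -646041/38699 3923750/38699 631810/38699; -195072/38699 631810/38699 228310/38699]
step 2: x̄ = F·x = [-30393/38699, 41653/77398, -1212455/38699]
step 2: P̄ = F·P·Fᵀ + Q = [372108/38699 -356752/38699 2137628/38699; -356752/38699 2421283/38699 1988910/38699; 2137628/38699 1988910/38699 29270850/38699]
step 2: y = z − H·x̄ = [2408298/38699]
step 2: S = H·P̄·Hᵀ + R = [135827652/38699]
step 2: K = P̄·Hᵀ·S⁻¹ = [1254868/33956913; 816079/33956913; 15704239/33956913]
step 2: x' = x̄ + K·y = [17141215/11318971, 46040209/22637942, -28861569/11318971]
step 2: P' = (I − K·H)·P̄ = [163747492/33956913 -418886336/33956913 -161237756/33956913; -418886336/33956913 2055747085/33956913 420518494/33956913; -161237756/33956913 420518494/33956913 192646234/33956913]

step 0: x' = [587/152, -669/76, -179/76], P' = [851/76 -217/38 -415/38; -217/38 535/19 101/19; -415/38 101/19 221/19]
step 1: x' = [-141567/38699, 757361/77398, 85980/38699], P' = [200457/38699 -646041/38699 -195072/38699; -646041/38699 3923750/38699 631810/38699; -195072/38699 631810/38699 228310/38699]
step 2: x' = [17141215/11318971, 46040209/22637942, -28861569/11318971], P' = [163747492/33956913 -418886336/33956913 -161237756/33956913; -418886336/33956913 2055747085/33956913 420518494/33956913; -161237756/33956913 420518494/33956913 192646234/33956913]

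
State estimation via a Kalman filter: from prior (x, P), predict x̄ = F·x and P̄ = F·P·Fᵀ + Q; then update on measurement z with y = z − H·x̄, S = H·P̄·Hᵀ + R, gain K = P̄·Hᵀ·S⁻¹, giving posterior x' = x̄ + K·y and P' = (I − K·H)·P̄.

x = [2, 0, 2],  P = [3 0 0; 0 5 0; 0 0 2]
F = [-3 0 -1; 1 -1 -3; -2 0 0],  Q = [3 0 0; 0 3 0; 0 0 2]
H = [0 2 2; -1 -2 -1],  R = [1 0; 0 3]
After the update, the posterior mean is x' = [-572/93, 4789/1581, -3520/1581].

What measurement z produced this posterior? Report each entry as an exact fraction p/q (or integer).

z = [2, 3]

x̄ = F·x = [-8, -4, -4]
P̄ = F·P·Fᵀ + Q = [32 -3 18; -3 29 -6; 18 -6 14]
S = H·P̄·Hᵀ + R = [125 -138; -138 165]
K = P̄·Hᵀ·S⁻¹ = [-22/31 -80/93; 276/527 223/1581; -40/527 -292/1581]
x' − x̄ = [172/93, 11113/1581, 2804/1581] = K·y
y = (KᵀK)⁻¹·Kᵀ·(x' − x̄) = [18, -17]
z = y + H·x̄ = [18, -17] + [-16, 20] = [2, 3]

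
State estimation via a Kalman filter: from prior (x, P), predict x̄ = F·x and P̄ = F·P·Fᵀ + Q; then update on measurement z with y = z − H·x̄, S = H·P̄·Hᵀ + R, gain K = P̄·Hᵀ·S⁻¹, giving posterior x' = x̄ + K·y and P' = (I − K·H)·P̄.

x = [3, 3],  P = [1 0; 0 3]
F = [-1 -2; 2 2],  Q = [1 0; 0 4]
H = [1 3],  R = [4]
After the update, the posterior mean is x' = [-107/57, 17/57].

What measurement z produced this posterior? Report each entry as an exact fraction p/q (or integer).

z = [-2]

x̄ = F·x = [-9, 12]
P̄ = F·P·Fᵀ + Q = [14 -14; -14 20]
S = H·P̄·Hᵀ + R = [114]
K = P̄·Hᵀ·S⁻¹ = [-14/57; 23/57]
x' − x̄ = [406/57, -667/57] = K·y
y = (KᵀK)⁻¹·Kᵀ·(x' − x̄) = [-29]
z = y + H·x̄ = [-29] + [27] = [-2]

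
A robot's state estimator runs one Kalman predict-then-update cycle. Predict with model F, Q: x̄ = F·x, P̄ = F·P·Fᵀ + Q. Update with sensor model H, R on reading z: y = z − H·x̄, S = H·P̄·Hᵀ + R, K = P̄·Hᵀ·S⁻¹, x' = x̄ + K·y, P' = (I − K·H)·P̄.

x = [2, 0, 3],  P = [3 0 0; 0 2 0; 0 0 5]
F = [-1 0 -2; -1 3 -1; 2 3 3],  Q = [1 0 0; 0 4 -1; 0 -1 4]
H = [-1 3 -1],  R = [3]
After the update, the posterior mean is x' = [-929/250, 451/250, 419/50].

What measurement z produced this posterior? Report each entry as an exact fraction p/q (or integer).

x̄ = F·x = [-8, -5, 13]
P̄ = F·P·Fᵀ + Q = [24 13 -36; 13 30 -4; -36 -4 79]
S = H·P̄·Hᵀ + R = [250]
K = P̄·Hᵀ·S⁻¹ = [51/250; 81/250; -11/50]
x' − x̄ = [1071/250, 1701/250, -231/50] = K·y
y = (KᵀK)⁻¹·Kᵀ·(x' − x̄) = [21]
z = y + H·x̄ = [21] + [-20] = [1]

z = [1]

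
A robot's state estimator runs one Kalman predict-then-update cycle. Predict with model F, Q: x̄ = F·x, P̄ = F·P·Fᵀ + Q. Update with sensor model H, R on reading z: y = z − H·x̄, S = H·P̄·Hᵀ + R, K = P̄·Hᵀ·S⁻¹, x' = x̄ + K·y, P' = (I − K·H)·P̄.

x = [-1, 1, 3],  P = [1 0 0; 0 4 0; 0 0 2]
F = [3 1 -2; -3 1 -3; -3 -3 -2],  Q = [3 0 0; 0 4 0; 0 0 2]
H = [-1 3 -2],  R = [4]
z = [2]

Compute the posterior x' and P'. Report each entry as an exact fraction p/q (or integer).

x' = [-2957/361, -2045/361, -1956/361]
P' = [8135/361 687/361 -3083/361; 687/361 6235/361 8849/361; -3083/361 8849/361 14955/361]

x̄ = F·x = [-8, -5, -6]
P̄ = F·P·Fᵀ + Q = [24 7 -13; 7 35 9; -13 9 55]
y = z − H·x̄ = [-3]
S = H·P̄·Hᵀ + R = [361]
K = P̄·Hᵀ·S⁻¹ = [23/361; 80/361; -70/361]
x' = x̄ + K·y = [-2957/361, -2045/361, -1956/361]
P' = (I − K·H)·P̄ = [8135/361 687/361 -3083/361; 687/361 6235/361 8849/361; -3083/361 8849/361 14955/361]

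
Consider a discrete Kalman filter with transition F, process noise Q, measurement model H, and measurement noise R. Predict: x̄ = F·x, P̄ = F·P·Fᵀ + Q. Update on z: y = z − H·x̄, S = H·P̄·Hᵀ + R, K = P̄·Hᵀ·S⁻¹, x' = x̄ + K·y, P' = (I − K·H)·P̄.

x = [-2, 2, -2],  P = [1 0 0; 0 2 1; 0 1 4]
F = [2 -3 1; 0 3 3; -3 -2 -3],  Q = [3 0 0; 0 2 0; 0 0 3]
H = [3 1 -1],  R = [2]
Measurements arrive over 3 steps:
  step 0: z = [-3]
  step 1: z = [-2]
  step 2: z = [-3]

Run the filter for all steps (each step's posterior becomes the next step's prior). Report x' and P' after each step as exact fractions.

step 0: x' = [-356/57, 4141/399, -2056/399], P' = [863/57 -1492/57 1081/57; -1492/57 19325/399 -12209/399; 1081/57 -12209/399 10748/399]
step 1: x' = [-24018187/4539545, 8500117/907909, -4072298/907909], P' = [155914141/4539545 -54507115/907909 38485654/907909; -54507115/907909 97228943/907909 -66211714/907909; 38485654/907909 -66211714/907909 49474288/907909]
step 2: x' = [-192232310547/38410316737, 917714857165/115230950211, -465571485529/115230950211], P' = [838052408314/38410316737 -1459188940929/38410316737 1031031941301/38410316737; -1459188940929/38410316737 7869605596810/115230950211 -5250546062761/115230950211; 1031031941301/38410316737 -5250546062761/115230950211 4056306875572/115230950211]

step 0: x̄ = F·x = [-12, 0, 8]
step 0: P̄ = F·P·Fᵀ + Q = [23 -12 1; -12 74 -63; 1 -63 68]
step 0: y = z − H·x̄ = [41]
step 0: S = H·P̄·Hᵀ + R = [399]
step 0: K = P̄·Hᵀ·S⁻¹ = [8/57; 101/399; -128/399]
step 0: x' = x̄ + K·y = [-356/57, 4141/399, -2056/399]
step 0: P' = (I − K·H)·P̄ = [863/57 -1492/57 1081/57; -1492/57 19325/399 -12209/399; 1081/57 -12209/399 10748/399]
step 1: x̄ = F·x = [-19463/399, 2085/133, 766/57]
step 1: P̄ = F·P·Fᵀ + Q = [438884/399 -28563/133 -22618/57; -28563/133 17231/133 -174/19; -22618/57 -174/19 13424/57]
step 1: y = z − H·x̄ = [56698/399]
step 1: S = H·P̄·Hᵀ + R = [4539545/399]
step 1: K = P̄·Hᵀ·S⁻¹ = [1389289/4539545; -40344/907909; -114520/907909]
step 1: x' = x̄ + K·y = [-24018187/4539545, 8500117/907909, -4072298/907909]
step 1: P' = (I − K·H)·P̄ = [155914141/4539545 -54507115/907909 38485654/907909; -54507115/907909 97228943/907909 -66211714/907909; 38485654/907909 -66211714/907909 49474288/907909]
step 2: x̄ = F·x = [-195899619/4539545, 13283457/907909, 48137861/4539545]
step 2: P̄ = F·P·Fᵀ + Q = [11286440474/4539545 -425496105/907909 -4172673171/4539545; -425496105/907909 130334045/907909 108726609/907909; -4172673171/4539545 108726609/907909 1808346844/4539545]
step 2: y = z − H·x̄ = [555800798/4539545]
step 2: S = H·P̄·Hᵀ + R = [115230950211/4539545]
step 2: K = P̄·Hᵀ·S⁻¹ = [11968171356/38410316737; -6274404395/115230950211; -13782733312/115230950211]
step 2: x' = x̄ + K·y = [-192232310547/38410316737, 917714857165/115230950211, -465571485529/115230950211]
step 2: P' = (I − K·H)·P̄ = [838052408314/38410316737 -1459188940929/38410316737 1031031941301/38410316737; -1459188940929/38410316737 7869605596810/115230950211 -5250546062761/115230950211; 1031031941301/38410316737 -5250546062761/115230950211 4056306875572/115230950211]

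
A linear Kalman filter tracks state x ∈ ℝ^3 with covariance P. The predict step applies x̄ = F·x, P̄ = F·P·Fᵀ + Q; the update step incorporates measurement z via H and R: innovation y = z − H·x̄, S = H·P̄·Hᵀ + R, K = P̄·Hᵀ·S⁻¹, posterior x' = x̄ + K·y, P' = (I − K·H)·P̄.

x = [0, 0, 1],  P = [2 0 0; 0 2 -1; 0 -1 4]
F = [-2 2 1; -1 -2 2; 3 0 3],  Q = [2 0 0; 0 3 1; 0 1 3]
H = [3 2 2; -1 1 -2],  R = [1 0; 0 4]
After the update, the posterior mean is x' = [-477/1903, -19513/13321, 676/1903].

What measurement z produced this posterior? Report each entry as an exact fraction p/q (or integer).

z = [-3, -2]

x̄ = F·x = [1, 2, 3]
P̄ = F·P·Fᵀ + Q = [18 2 -6; 2 37 25; -6 25 57]
S = H·P̄·Hᵀ + R = [691 -208; -208 159]
K = P̄·Hᵀ·S⁻¹ = [926/9515 972/9515; 3510/13321 3335/13321; 170/1903 -771/1903]
x' − x̄ = [-2380/1903, -46155/13321, -5033/1903] = K·y
y = (KᵀK)⁻¹·Kᵀ·(x' − x̄) = [-16, 3]
z = y + H·x̄ = [-16, 3] + [13, -5] = [-3, -2]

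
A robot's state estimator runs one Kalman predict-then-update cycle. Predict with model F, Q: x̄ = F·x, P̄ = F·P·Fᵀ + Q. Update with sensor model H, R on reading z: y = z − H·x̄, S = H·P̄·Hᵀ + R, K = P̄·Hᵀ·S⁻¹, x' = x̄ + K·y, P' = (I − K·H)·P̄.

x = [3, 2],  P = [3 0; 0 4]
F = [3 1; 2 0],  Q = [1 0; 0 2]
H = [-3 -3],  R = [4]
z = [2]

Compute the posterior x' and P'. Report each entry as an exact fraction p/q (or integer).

x̄ = F·x = [11, 6]
P̄ = F·P·Fᵀ + Q = [32 18; 18 14]
y = z − H·x̄ = [53]
S = H·P̄·Hᵀ + R = [742]
K = P̄·Hᵀ·S⁻¹ = [-75/371; -48/371]
x' = x̄ + K·y = [2/7, -6/7]
P' = (I − K·H)·P̄ = [622/371 -522/371; -522/371 586/371]

x' = [2/7, -6/7]
P' = [622/371 -522/371; -522/371 586/371]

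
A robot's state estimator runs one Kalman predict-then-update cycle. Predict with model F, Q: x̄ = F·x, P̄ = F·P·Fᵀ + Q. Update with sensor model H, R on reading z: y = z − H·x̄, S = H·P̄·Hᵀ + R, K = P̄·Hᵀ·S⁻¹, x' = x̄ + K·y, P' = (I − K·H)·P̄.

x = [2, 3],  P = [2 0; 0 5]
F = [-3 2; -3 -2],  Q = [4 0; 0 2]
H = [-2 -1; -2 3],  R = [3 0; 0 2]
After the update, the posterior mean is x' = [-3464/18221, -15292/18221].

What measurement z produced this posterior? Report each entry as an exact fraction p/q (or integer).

x̄ = F·x = [0, -12]
P̄ = F·P·Fᵀ + Q = [42 -2; -2 40]
S = H·P̄·Hᵀ + R = [203 56; 56 554]
K = P̄·Hᵀ·S⁻¹ = [-20194/54663 -977/7809; -13444/54663 1942/7809]
x' − x̄ = [-3464/18221, 203360/18221] = K·y
y = (KᵀK)⁻¹·Kᵀ·(x' − x̄) = [-11, 34]
z = y + H·x̄ = [-11, 34] + [12, -36] = [1, -2]

z = [1, -2]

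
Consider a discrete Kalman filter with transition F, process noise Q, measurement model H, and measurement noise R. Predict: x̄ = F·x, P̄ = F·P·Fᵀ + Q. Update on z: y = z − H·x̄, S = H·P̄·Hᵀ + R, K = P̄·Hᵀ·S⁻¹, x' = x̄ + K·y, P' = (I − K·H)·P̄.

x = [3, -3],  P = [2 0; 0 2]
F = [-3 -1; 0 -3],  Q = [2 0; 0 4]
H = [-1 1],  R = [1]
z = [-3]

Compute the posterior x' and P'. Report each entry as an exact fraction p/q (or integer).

x̄ = F·x = [-6, 9]
P̄ = F·P·Fᵀ + Q = [22 6; 6 22]
y = z − H·x̄ = [-18]
S = H·P̄·Hᵀ + R = [33]
K = P̄·Hᵀ·S⁻¹ = [-16/33; 16/33]
x' = x̄ + K·y = [30/11, 3/11]
P' = (I − K·H)·P̄ = [470/33 454/33; 454/33 470/33]

x' = [30/11, 3/11]
P' = [470/33 454/33; 454/33 470/33]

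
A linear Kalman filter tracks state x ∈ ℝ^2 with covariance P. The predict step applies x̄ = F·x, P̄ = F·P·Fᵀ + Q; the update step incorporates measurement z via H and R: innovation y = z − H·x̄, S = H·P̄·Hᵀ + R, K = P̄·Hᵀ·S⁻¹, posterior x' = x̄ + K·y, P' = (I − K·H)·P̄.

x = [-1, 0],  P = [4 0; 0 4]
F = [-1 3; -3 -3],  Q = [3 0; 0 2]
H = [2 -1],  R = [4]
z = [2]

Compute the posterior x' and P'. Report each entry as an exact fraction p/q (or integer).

x' = [338/173, 336/173]
P' = [1389/173 2558/173; 2558/173 5360/173]

x̄ = F·x = [1, 3]
P̄ = F·P·Fᵀ + Q = [43 -24; -24 74]
y = z − H·x̄ = [3]
S = H·P̄·Hᵀ + R = [346]
K = P̄·Hᵀ·S⁻¹ = [55/173; -61/173]
x' = x̄ + K·y = [338/173, 336/173]
P' = (I − K·H)·P̄ = [1389/173 2558/173; 2558/173 5360/173]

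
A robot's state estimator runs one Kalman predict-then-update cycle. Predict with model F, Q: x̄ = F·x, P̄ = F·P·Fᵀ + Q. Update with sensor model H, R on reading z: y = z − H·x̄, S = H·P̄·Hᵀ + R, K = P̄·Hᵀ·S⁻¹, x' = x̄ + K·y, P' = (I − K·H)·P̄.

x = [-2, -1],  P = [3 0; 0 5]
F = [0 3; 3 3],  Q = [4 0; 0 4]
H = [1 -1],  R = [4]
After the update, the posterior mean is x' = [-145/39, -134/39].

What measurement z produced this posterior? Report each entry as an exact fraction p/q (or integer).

z = [-1]

x̄ = F·x = [-3, -9]
P̄ = F·P·Fᵀ + Q = [49 45; 45 76]
S = H·P̄·Hᵀ + R = [39]
K = P̄·Hᵀ·S⁻¹ = [4/39; -31/39]
x' − x̄ = [-28/39, 217/39] = K·y
y = (KᵀK)⁻¹·Kᵀ·(x' − x̄) = [-7]
z = y + H·x̄ = [-7] + [6] = [-1]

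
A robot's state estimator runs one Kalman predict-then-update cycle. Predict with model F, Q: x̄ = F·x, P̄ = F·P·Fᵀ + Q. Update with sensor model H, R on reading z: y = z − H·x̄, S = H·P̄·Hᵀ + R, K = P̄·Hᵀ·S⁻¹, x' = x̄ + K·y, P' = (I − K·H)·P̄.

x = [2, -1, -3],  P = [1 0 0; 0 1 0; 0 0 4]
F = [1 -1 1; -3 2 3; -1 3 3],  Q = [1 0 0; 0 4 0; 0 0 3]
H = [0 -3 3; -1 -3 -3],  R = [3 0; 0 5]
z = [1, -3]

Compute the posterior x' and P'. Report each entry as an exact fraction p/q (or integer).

x' = [168656/67347, -10459/67347, 15814/67347]
P' = [362459/67347 -59980/67347 -57578/67347; -59980/67347 24722/67347 13393/67347; -57578/67347 13393/67347 23903/67347]

x̄ = F·x = [0, -17, -14]
P̄ = F·P·Fᵀ + Q = [7 7 8; 7 53 45; 8 45 49]
y = z − H·x̄ = [-8, -96]
S = H·P̄·Hᵀ + R = [111 33; 33 1830]
K = P̄·Hᵀ·S⁻¹ = [2402/67347 -1957/67347; -11329/67347 -10873/67347; 10510/67347 -10862/67347]
x' = x̄ + K·y = [168656/67347, -10459/67347, 15814/67347]
P' = (I − K·H)·P̄ = [362459/67347 -59980/67347 -57578/67347; -59980/67347 24722/67347 13393/67347; -57578/67347 13393/67347 23903/67347]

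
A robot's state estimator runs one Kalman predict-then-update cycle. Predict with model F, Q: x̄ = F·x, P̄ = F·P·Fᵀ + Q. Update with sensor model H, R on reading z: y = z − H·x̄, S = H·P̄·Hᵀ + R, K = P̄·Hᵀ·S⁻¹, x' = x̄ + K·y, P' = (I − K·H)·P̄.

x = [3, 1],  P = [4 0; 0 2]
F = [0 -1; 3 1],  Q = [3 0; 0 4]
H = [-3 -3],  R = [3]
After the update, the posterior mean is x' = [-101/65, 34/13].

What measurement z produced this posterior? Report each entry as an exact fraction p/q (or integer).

z = [-3]

x̄ = F·x = [-1, 10]
P̄ = F·P·Fᵀ + Q = [5 -2; -2 42]
S = H·P̄·Hᵀ + R = [390]
K = P̄·Hᵀ·S⁻¹ = [-3/130; -4/13]
x' − x̄ = [-36/65, -96/13] = K·y
y = (KᵀK)⁻¹·Kᵀ·(x' − x̄) = [24]
z = y + H·x̄ = [24] + [-27] = [-3]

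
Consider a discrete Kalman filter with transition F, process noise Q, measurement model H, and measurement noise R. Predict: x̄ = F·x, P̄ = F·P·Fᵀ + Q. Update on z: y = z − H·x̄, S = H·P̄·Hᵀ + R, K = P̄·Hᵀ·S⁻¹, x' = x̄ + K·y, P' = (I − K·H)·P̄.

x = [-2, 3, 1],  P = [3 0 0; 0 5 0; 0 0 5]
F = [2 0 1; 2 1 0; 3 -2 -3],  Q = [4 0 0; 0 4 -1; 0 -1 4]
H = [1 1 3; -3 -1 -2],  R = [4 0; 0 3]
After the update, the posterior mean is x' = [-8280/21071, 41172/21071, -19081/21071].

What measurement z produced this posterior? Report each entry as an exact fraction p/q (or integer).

x̄ = F·x = [-3, -1, -15]
P̄ = F·P·Fᵀ + Q = [21 12 3; 12 21 7; 3 7 96]
S = H·P̄·Hᵀ + R = [994 -776; -776 733]
K = P̄·Hᵀ·S⁻¹ = [-5345/21071 -7987/21071; -7757/63213 -14335/63213; 28513/63213 12248/63213]
x' − x̄ = [54933/21071, 62243/21071, 296984/21071] = K·y
y = (KᵀK)⁻¹·Kᵀ·(x' − x̄) = [48, -39]
z = y + H·x̄ = [48, -39] + [-49, 40] = [-1, 1]

z = [-1, 1]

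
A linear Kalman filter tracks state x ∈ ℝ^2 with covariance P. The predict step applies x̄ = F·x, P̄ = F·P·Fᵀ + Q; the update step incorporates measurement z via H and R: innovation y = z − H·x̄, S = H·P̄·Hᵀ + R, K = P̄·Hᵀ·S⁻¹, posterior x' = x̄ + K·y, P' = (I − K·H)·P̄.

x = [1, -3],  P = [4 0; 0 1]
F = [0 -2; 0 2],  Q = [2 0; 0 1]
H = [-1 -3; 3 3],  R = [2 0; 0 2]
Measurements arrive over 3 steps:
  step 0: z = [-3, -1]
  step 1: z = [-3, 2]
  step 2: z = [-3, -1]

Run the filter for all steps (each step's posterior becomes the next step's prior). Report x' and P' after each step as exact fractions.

step 0: x̄ = F·x = [6, -6]
step 0: P̄ = F·P·Fᵀ + Q = [6 -4; -4 5]
step 0: y = z − H·x̄ = [-15, -1]
step 0: S = H·P̄·Hᵀ + R = [29 -15; -15 29]
step 0: K = P̄·Hᵀ·S⁻¹ = [3/7 3/7; -137/308 -39/308]
step 0: x' = x̄ + K·y = [-6/7, 123/154]
step 0: P' = (I − K·H)·P̄ = [6/7 -4/7; -4/7 75/154]
step 1: x̄ = F·x = [-123/77, 123/77]
step 1: P̄ = F·P·Fᵀ + Q = [304/77 -150/77; -150/77 227/77]
step 1: y = z − H·x̄ = [15/77, 2]
step 1: S = H·P̄·Hᵀ + R = [1601/77 -15; -15 29]
step 1: K = P̄·Hᵀ·S⁻¹ = [2791/7276 2949/7276; -351/856 -93/856]
step 1: x' = x̄ + K·y = [-5181/7276, 1113/856]
step 1: P' = (I − K·H)·P̄ = [1435/1819 -111/214; -111/214 191/428]
step 2: x̄ = F·x = [-1113/428, 1113/428]
step 2: P̄ = F·P·Fᵀ + Q = [405/107 -191/107; -191/107 298/107]
step 2: y = z − H·x̄ = [471/214, -1]
step 2: S = H·P̄·Hᵀ + R = [2155/107 -15; -15 29]
step 2: K = P̄·Hᵀ·S⁻¹ = [7251/19210 1545/3842; -229/565 -12/113]
step 2: x' = x̄ + K·y = [-41721/19210, 4101/2260]
step 2: P' = (I − K·H)·P̄ = [7488/9605 -289/565; -289/565 249/565]

step 0: x' = [-6/7, 123/154], P' = [6/7 -4/7; -4/7 75/154]
step 1: x' = [-5181/7276, 1113/856], P' = [1435/1819 -111/214; -111/214 191/428]
step 2: x' = [-41721/19210, 4101/2260], P' = [7488/9605 -289/565; -289/565 249/565]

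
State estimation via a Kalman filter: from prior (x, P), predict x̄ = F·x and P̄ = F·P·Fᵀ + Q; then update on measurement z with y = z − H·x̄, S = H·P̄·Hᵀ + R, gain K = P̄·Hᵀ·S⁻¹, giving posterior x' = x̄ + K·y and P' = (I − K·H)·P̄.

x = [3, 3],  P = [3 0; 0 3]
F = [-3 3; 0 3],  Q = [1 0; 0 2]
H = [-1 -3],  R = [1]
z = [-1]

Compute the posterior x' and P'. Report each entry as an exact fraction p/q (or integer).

x' = [-3536/479, 1347/479]
P' = [7849/479 -2571/479; -2571/479 895/479]

x̄ = F·x = [0, 9]
P̄ = F·P·Fᵀ + Q = [55 27; 27 29]
y = z − H·x̄ = [26]
S = H·P̄·Hᵀ + R = [479]
K = P̄·Hᵀ·S⁻¹ = [-136/479; -114/479]
x' = x̄ + K·y = [-3536/479, 1347/479]
P' = (I − K·H)·P̄ = [7849/479 -2571/479; -2571/479 895/479]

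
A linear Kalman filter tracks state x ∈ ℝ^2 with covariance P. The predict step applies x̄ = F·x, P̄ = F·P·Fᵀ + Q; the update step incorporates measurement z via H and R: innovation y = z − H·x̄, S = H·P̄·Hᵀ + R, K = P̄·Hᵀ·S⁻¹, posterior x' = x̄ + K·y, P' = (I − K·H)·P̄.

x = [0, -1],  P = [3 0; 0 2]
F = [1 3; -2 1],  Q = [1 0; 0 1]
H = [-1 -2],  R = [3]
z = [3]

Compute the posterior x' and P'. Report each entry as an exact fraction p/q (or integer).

x̄ = F·x = [-3, -1]
P̄ = F·P·Fᵀ + Q = [22 0; 0 15]
y = z − H·x̄ = [-2]
S = H·P̄·Hᵀ + R = [85]
K = P̄·Hᵀ·S⁻¹ = [-22/85; -6/17]
x' = x̄ + K·y = [-211/85, -5/17]
P' = (I − K·H)·P̄ = [1386/85 -132/17; -132/17 75/17]

x' = [-211/85, -5/17]
P' = [1386/85 -132/17; -132/17 75/17]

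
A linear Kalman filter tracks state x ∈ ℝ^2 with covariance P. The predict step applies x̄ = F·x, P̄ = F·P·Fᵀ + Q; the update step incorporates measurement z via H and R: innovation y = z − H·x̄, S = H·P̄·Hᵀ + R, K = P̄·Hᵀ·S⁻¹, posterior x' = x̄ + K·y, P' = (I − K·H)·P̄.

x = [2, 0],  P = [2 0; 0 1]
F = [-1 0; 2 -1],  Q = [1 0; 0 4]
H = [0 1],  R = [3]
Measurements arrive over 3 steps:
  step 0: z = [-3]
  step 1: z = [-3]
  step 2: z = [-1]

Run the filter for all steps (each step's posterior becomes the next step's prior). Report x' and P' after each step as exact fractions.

step 0: x̄ = F·x = [-2, 4]
step 0: P̄ = F·P·Fᵀ + Q = [3 -4; -4 13]
step 0: y = z − H·x̄ = [-7]
step 0: S = H·P̄·Hᵀ + R = [16]
step 0: K = P̄·Hᵀ·S⁻¹ = [-1/4; 13/16]
step 0: x' = x̄ + K·y = [-1/4, -27/16]
step 0: P' = (I − K·H)·P̄ = [2 -3/4; -3/4 39/16]
step 1: x̄ = F·x = [1/4, 19/16]
step 1: P̄ = F·P·Fᵀ + Q = [3 -19/4; -19/4 279/16]
step 1: y = z − H·x̄ = [-67/16]
step 1: S = H·P̄·Hᵀ + R = [327/16]
step 1: K = P̄·Hᵀ·S⁻¹ = [-76/327; 93/109]
step 1: x' = x̄ + K·y = [400/327, -260/109]
step 1: P' = (I − K·H)·P̄ = [620/327 -76/109; -76/109 279/109]
step 2: x̄ = F·x = [-400/327, 1580/327]
step 2: P̄ = F·P·Fᵀ + Q = [947/327 -1468/327; -1468/327 5537/327]
step 2: y = z − H·x̄ = [-1907/327]
step 2: S = H·P̄·Hᵀ + R = [6518/327]
step 2: K = P̄·Hᵀ·S⁻¹ = [-734/3259; 5537/6518]
step 2: x' = x̄ + K·y = [294/3259, -797/6518]
step 2: P' = (I − K·H)·P̄ = [6143/3259 -2202/3259; -2202/3259 16611/6518]

step 0: x' = [-1/4, -27/16], P' = [2 -3/4; -3/4 39/16]
step 1: x' = [400/327, -260/109], P' = [620/327 -76/109; -76/109 279/109]
step 2: x' = [294/3259, -797/6518], P' = [6143/3259 -2202/3259; -2202/3259 16611/6518]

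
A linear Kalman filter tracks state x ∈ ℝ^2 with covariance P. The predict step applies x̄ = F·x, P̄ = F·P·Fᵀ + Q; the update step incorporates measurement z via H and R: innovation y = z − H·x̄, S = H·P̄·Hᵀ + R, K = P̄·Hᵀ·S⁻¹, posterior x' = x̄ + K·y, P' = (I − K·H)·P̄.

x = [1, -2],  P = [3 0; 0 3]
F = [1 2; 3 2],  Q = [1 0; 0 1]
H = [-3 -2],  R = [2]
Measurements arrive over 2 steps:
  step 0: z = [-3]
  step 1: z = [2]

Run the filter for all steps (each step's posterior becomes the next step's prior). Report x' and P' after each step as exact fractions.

step 0: x' = [-23/31, 722/279], P' = [46/31 -64/31; -64/31 1871/558]
step 1: x' = [-29158/27589, 22063/27589], P' = [27746/27589 -34474/27589; -34474/27589 54509/27589]

step 0: x̄ = F·x = [-3, -1]
step 0: P̄ = F·P·Fᵀ + Q = [16 21; 21 40]
step 0: y = z − H·x̄ = [-14]
step 0: S = H·P̄·Hᵀ + R = [558]
step 0: K = P̄·Hᵀ·S⁻¹ = [-5/31; -143/558]
step 0: x' = x̄ + K·y = [-23/31, 722/279]
step 0: P' = (I − K·H)·P̄ = [46/31 -64/31; -64/31 1871/558]
step 1: x̄ = F·x = [1237/279, 823/279]
step 1: P̄ = F·P·Fᵀ + Q = [2131/279 376/279; 376/279 835/279]
step 1: y = z − H·x̄ = [5915/279]
step 1: S = H·P̄·Hᵀ + R = [27589/279]
step 1: K = P̄·Hᵀ·S⁻¹ = [-7145/27589; -2798/27589]
step 1: x' = x̄ + K·y = [-29158/27589, 22063/27589]
step 1: P' = (I − K·H)·P̄ = [27746/27589 -34474/27589; -34474/27589 54509/27589]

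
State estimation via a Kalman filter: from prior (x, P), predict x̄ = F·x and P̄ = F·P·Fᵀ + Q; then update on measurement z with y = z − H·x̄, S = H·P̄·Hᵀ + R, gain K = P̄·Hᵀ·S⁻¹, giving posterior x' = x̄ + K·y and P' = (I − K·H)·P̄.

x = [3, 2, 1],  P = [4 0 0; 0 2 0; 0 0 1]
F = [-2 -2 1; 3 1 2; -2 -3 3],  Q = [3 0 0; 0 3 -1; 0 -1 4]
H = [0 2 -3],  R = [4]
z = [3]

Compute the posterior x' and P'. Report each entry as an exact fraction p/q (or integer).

x' = [-913/907, 3541/907, 1387/907]
P' = [4371/907 343/907 422/907; 343/907 13590/907 8840/907; 422/907 8840/907 6148/907]

x̄ = F·x = [-9, 13, -9]
P̄ = F·P·Fᵀ + Q = [28 -26 31; -26 45 -25; 31 -25 47]
y = z − H·x̄ = [-50]
S = H·P̄·Hᵀ + R = [907]
K = P̄·Hᵀ·S⁻¹ = [-145/907; 165/907; -191/907]
x' = x̄ + K·y = [-913/907, 3541/907, 1387/907]
P' = (I − K·H)·P̄ = [4371/907 343/907 422/907; 343/907 13590/907 8840/907; 422/907 8840/907 6148/907]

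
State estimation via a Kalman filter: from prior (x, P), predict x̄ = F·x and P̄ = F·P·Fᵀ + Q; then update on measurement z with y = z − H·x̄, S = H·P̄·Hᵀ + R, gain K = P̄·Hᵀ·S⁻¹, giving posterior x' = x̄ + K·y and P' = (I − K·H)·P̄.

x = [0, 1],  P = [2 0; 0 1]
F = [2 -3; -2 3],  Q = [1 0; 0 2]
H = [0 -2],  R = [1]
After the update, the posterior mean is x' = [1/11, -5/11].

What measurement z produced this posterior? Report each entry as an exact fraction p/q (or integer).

z = [1]

x̄ = F·x = [-3, 3]
P̄ = F·P·Fᵀ + Q = [18 -17; -17 19]
S = H·P̄·Hᵀ + R = [77]
K = P̄·Hᵀ·S⁻¹ = [34/77; -38/77]
x' − x̄ = [34/11, -38/11] = K·y
y = (KᵀK)⁻¹·Kᵀ·(x' − x̄) = [7]
z = y + H·x̄ = [7] + [-6] = [1]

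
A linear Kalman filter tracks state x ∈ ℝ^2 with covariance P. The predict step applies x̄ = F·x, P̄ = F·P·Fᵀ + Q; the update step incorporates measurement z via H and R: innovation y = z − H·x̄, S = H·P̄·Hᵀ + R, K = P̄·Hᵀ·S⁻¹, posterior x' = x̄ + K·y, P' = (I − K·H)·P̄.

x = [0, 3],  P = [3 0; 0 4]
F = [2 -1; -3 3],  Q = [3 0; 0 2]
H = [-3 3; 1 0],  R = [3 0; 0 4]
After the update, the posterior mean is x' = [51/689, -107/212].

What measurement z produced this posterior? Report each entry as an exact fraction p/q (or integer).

x̄ = F·x = [-3, 9]
P̄ = F·P·Fᵀ + Q = [19 -30; -30 65]
S = H·P̄·Hᵀ + R = [1299 -147; -147 23]
K = P̄·Hᵀ·S⁻¹ = [-49/689 256/689; 55/212 75/212]
x' − x̄ = [2118/689, -2015/212] = K·y
y = (KᵀK)⁻¹·Kᵀ·(x' − x̄) = [-38, 1]
z = y + H·x̄ = [-38, 1] + [36, -3] = [-2, -2]

z = [-2, -2]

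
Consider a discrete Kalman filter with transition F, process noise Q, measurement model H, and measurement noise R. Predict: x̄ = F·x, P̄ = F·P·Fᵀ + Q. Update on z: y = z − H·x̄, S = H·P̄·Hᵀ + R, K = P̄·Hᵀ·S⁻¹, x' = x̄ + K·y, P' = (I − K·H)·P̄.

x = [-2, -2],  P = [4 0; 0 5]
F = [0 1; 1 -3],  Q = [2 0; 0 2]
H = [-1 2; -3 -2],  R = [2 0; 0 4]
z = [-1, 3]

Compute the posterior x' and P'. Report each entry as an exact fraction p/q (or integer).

x̄ = F·x = [-2, 4]
P̄ = F·P·Fᵀ + Q = [7 -15; -15 51]
y = z − H·x̄ = [-11, 5]
S = H·P̄·Hᵀ + R = [273 -123; -123 91]
K = P̄·Hᵀ·S⁻¹ = [-1130/4857 -349/1619; 606/1619 -195/1619]
x' = x̄ + K·y = [-2519/4857, -1165/1619]
P' = (I − K·H)·P̄ = [1612/4857 -108/1619; -108/1619 552/1619]

x' = [-2519/4857, -1165/1619]
P' = [1612/4857 -108/1619; -108/1619 552/1619]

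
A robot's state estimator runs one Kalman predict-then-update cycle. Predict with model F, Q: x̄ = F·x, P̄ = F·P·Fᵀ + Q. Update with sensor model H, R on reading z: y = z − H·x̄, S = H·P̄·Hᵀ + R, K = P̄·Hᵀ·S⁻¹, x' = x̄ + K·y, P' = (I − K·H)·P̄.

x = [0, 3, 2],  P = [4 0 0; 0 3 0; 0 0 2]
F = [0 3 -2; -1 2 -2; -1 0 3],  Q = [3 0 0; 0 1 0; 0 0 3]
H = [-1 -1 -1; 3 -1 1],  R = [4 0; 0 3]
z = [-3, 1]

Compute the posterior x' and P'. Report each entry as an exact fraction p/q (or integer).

x' = [-2941/1277, -4141/2554, 17097/2554]
P' = [7810/1277 7421/1277 -14683/1277; 7421/1277 35393/5108 -54841/5108; -14683/1277 -54841/5108 118649/5108]

x̄ = F·x = [5, 2, 6]
P̄ = F·P·Fᵀ + Q = [38 26 -12; 26 25 -8; -12 -8 25]
y = z − H·x̄ = [10, -18]
S = H·P̄·Hᵀ + R = [104 -118; -118 183]
K = P̄·Hᵀ·S⁻¹ = [-137/1277 442/1277; -2559/5108 -197/2554; -1269/5108 -451/2554]
x' = x̄ + K·y = [-2941/1277, -4141/2554, 17097/2554]
P' = (I − K·H)·P̄ = [7810/1277 7421/1277 -14683/1277; 7421/1277 35393/5108 -54841/5108; -14683/1277 -54841/5108 118649/5108]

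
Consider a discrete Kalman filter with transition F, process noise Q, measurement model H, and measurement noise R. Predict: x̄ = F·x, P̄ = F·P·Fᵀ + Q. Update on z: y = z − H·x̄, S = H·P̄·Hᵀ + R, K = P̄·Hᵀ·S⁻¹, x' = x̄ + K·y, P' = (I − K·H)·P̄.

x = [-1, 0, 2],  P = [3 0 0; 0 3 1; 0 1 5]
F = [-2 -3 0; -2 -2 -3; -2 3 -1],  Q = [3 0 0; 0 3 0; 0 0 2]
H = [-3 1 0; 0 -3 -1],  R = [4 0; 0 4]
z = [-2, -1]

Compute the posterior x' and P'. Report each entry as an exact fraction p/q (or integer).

x' = [103103/184663, -89173/184663, 438166/184663]
P' = [166488/184663 242508/184663 -651312/184663; 242508/184663 682316/184663 -1819288/184663; -651312/184663 -1819288/184663 5509824/184663]

x̄ = F·x = [2, -4, 0]
P̄ = F·P·Fᵀ + Q = [42 39 -12; 39 84 2; -12 2 40]
y = z − H·x̄ = [8, -13]
S = H·P̄·Hᵀ + R = [232 61; 61 812]
K = P̄·Hᵀ·S⁻¹ = [-64239/184663 -19053/184663; -11302/184663 -56915/184663; 33662/184663 -12990/184663]
x' = x̄ + K·y = [103103/184663, -89173/184663, 438166/184663]
P' = (I − K·H)·P̄ = [166488/184663 242508/184663 -651312/184663; 242508/184663 682316/184663 -1819288/184663; -651312/184663 -1819288/184663 5509824/184663]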